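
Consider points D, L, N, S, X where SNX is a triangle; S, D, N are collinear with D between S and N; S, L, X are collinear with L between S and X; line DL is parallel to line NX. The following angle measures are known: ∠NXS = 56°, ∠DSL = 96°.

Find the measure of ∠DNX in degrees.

∠DNX = 28°

1. ∠DLS = 56°  [DL∥NX, corresponding at L]
2. ∠LDS = 28°  [△SDL]
3. ∠LDN = 152°  [linear pair at D on SN]
4. ∠DNX = 28°  [DL∥NX, co-interior at N–D]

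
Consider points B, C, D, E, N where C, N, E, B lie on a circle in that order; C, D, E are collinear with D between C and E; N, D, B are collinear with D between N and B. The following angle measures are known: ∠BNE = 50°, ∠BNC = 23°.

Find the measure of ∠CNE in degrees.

∠CNE = 73°

1. ∠BCE = 50°  [same arc EB]
2. ∠BEC = 23°  [same arc CB]
3. ∠CBE = 107°  [△CEB]
4. ∠CNE = 73°  [cyclic CNEB, opposite ∠N+∠B]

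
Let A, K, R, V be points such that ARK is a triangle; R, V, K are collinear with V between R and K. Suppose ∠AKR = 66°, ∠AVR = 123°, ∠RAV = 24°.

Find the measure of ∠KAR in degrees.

1. ∠ARV = 33°  [△ARV]
2. ∠ARK = 33°  [V on ray RK]
3. ∠KAR = 81°  [△ARK]

∠KAR = 81°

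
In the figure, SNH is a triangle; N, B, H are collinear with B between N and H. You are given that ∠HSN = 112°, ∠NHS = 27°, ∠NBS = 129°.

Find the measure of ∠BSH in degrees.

∠BSH = 102°

1. ∠BHS = 27°  [B on ray HN]
2. ∠HBS = 51°  [linear pair at B on NH]
3. ∠BSH = 102°  [△SBH]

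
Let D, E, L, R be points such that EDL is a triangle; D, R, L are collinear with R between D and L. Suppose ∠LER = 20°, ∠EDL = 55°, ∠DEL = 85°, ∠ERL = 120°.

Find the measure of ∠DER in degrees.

1. ∠EDR = 55°  [R on ray DL]
2. ∠DRE = 60°  [linear pair at R on DL]
3. ∠DER = 65°  [△EDR]

∠DER = 65°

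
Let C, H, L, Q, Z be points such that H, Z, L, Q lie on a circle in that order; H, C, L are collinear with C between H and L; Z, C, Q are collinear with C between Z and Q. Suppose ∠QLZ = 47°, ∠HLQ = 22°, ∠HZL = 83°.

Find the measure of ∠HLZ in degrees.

∠HLZ = 25°

1. ∠QHZ = 133°  [cyclic HZLQ, opposite ∠H+∠L]
2. ∠HZQ = 22°  [same arc HQ]
3. ∠HQZ = 25°  [△HZQ]
4. ∠HLZ = 25°  [same arc HZ]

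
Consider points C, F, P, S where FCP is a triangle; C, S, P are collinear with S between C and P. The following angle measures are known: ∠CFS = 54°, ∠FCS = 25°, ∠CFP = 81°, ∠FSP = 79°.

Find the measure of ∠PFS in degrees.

1. ∠FCP = 25°  [S on ray CP]
2. ∠CPF = 74°  [△FCP]
3. ∠FPS = 74°  [S on ray PC]
4. ∠PFS = 27°  [△FSP]

∠PFS = 27°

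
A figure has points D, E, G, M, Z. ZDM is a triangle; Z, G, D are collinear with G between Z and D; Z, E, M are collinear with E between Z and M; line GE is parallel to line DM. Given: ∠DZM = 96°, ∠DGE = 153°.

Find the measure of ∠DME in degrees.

∠DME = 57°

1. ∠EZG = 96°  [G on ZD, E on ZM]
2. ∠EGZ = 27°  [linear pair at G on ZD]
3. ∠GEZ = 57°  [△ZGE]
4. ∠GEM = 123°  [linear pair at E on ZM]
5. ∠DME = 57°  [GE∥DM, co-interior at M–E]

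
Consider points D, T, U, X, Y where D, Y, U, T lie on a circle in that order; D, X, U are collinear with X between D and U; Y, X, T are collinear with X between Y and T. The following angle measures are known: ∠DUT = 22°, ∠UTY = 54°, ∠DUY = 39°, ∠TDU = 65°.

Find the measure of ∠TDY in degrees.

∠TDY = 119°

1. ∠DYT = 22°  [same arc DT]
2. ∠DTY = 39°  [same arc DY]
3. ∠TDY = 119°  [△DYT]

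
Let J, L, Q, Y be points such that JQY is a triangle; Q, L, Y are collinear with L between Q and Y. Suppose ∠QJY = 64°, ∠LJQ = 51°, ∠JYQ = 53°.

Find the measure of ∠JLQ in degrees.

∠JLQ = 66°

1. ∠JQY = 63°  [△JQY]
2. ∠JQL = 63°  [L on ray QY]
3. ∠JLQ = 66°  [△JQL]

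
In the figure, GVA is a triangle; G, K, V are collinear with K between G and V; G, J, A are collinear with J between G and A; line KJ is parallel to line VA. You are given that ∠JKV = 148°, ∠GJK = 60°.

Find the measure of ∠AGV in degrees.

1. ∠GKJ = 32°  [linear pair at K on GV]
2. ∠JGK = 88°  [△GKJ]
3. ∠AGV = 88°  [K on GV, J on GA]

∠AGV = 88°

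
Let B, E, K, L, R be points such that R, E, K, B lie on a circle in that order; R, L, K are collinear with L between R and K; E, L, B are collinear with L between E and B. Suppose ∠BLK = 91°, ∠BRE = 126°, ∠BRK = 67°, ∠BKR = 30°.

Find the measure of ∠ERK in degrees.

∠ERK = 59°

1. ∠ELR = 91°  [vertical angles at L]
2. ∠BER = 30°  [same arc RB]
3. ∠ERK = 59°  [△RLE]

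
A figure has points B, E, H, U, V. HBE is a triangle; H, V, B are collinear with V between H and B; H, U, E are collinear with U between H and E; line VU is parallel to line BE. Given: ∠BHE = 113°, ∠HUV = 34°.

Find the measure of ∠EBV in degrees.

∠EBV = 33°

1. ∠UHV = 113°  [V on HB, U on HE]
2. ∠HVU = 33°  [△HVU]
3. ∠BVU = 147°  [linear pair at V on HB]
4. ∠EBV = 33°  [VU∥BE, co-interior at B–V]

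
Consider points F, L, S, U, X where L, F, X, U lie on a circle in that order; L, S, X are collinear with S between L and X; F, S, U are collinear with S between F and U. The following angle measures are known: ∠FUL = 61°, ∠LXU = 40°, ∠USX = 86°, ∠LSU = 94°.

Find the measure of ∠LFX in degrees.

1. ∠ULX = 25°  [△LSU]
2. ∠LUX = 115°  [△LXU]
3. ∠LFX = 65°  [cyclic LFXU, opposite ∠F+∠U]

∠LFX = 65°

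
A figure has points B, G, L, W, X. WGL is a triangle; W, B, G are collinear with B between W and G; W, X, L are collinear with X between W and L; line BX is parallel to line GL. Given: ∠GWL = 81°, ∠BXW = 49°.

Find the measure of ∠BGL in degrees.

∠BGL = 50°

1. ∠BWX = 81°  [B on WG, X on WL]
2. ∠WBX = 50°  [△WBX]
3. ∠GBX = 130°  [linear pair at B on WG]
4. ∠BGL = 50°  [BX∥GL, co-interior at G–B]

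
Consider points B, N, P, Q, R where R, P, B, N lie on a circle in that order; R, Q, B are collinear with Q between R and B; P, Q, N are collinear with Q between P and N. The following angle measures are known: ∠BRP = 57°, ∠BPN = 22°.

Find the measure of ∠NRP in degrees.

∠NRP = 79°

1. ∠BNP = 57°  [same arc PB]
2. ∠NBP = 101°  [△PBN]
3. ∠NRP = 79°  [cyclic RPBN, opposite ∠R+∠B]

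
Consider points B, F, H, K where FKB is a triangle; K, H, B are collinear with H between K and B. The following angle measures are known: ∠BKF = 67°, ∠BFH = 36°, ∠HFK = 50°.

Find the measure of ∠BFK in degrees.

∠BFK = 86°

1. ∠FKH = 67°  [H on ray KB]
2. ∠FHK = 63°  [△FKH]
3. ∠BHF = 117°  [linear pair at H on KB]
4. ∠FBH = 27°  [△FHB]
5. ∠FBK = 27°  [H on ray BK]
6. ∠BFK = 86°  [△FKB]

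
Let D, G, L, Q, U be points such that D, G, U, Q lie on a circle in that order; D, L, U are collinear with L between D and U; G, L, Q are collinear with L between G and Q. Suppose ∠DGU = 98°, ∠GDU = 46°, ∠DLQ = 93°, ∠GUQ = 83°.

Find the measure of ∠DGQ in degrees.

1. ∠DUG = 36°  [△DGU]
2. ∠GDQ = 97°  [cyclic DGUQ, opposite ∠D+∠U]
3. ∠DQG = 36°  [same arc DG]
4. ∠DGQ = 47°  [△DGQ]

∠DGQ = 47°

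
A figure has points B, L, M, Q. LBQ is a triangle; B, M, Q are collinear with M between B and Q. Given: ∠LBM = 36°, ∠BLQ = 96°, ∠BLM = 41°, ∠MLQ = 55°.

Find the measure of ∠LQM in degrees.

∠LQM = 48°

1. ∠LBQ = 36°  [M on ray BQ]
2. ∠BQL = 48°  [△LBQ]
3. ∠LQM = 48°  [M on ray QB]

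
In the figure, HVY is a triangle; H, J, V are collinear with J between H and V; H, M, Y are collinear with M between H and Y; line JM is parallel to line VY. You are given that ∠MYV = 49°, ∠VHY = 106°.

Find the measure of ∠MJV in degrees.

1. ∠HYV = 49°  [M on ray YH]
2. ∠HVY = 25°  [△HVY]
3. ∠HJM = 25°  [JM∥VY, corresponding at J]
4. ∠MJV = 155°  [linear pair at J on HV]

∠MJV = 155°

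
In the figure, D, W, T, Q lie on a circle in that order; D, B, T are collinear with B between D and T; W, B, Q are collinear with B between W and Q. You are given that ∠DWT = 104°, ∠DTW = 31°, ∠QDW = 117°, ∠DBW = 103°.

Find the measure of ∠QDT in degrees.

∠QDT = 72°

1. ∠TDW = 45°  [△DWT]
2. ∠QTW = 63°  [cyclic DWTQ, opposite ∠D+∠T]
3. ∠TQW = 45°  [same arc WT]
4. ∠QWT = 72°  [△WTQ]
5. ∠QDT = 72°  [same arc TQ]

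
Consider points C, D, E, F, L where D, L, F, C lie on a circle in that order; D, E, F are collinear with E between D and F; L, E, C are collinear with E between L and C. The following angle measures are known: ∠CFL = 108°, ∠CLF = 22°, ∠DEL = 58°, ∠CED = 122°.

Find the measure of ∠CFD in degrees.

1. ∠FCL = 50°  [△LFC]
2. ∠CEF = 58°  [vertical angles at E]
3. ∠CFD = 72°  [△FEC]

∠CFD = 72°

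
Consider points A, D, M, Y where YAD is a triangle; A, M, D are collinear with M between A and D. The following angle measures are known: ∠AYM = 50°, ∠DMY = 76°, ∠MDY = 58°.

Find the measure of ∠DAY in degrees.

1. ∠AMY = 104°  [linear pair at M on AD]
2. ∠MAY = 26°  [△YAM]
3. ∠DAY = 26°  [M on ray AD]

∠DAY = 26°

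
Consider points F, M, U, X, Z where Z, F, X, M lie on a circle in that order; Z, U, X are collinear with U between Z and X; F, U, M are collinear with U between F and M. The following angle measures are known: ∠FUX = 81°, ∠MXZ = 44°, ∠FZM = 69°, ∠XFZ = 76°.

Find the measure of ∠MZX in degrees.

∠MZX = 32°

1. ∠MUZ = 81°  [vertical angles at U]
2. ∠MFZ = 44°  [same arc ZM]
3. ∠FMZ = 67°  [△ZFM]
4. ∠MZX = 32°  [△ZUM]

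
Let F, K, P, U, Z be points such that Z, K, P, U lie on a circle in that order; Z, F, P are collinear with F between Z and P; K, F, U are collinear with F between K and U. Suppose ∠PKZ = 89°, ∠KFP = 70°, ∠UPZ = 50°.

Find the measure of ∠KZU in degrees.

1. ∠PUZ = 91°  [cyclic ZKPU, opposite ∠K+∠U]
2. ∠UFZ = 70°  [vertical angles at F]
3. ∠UKZ = 50°  [same arc ZU]
4. ∠PZU = 39°  [△ZPU]
5. ∠KUZ = 71°  [△ZFU]
6. ∠KZU = 59°  [△ZKU]

∠KZU = 59°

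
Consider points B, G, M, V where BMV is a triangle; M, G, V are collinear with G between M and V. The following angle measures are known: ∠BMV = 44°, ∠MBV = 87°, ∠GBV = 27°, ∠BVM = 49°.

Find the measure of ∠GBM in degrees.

∠GBM = 60°

1. ∠BMG = 44°  [G on ray MV]
2. ∠BVG = 49°  [G on ray VM]
3. ∠BGV = 104°  [△BGV]
4. ∠BGM = 76°  [linear pair at G on MV]
5. ∠GBM = 60°  [△BMG]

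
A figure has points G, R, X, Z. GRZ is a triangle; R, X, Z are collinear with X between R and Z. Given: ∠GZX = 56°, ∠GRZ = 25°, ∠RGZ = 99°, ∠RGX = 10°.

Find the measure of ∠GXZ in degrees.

∠GXZ = 35°

1. ∠GRX = 25°  [X on ray RZ]
2. ∠GXR = 145°  [△GRX]
3. ∠GXZ = 35°  [linear pair at X on RZ]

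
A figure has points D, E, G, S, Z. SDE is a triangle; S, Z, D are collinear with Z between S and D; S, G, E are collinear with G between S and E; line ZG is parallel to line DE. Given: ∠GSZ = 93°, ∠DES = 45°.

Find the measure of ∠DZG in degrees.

∠DZG = 138°

1. ∠DSE = 93°  [Z on SD, G on SE]
2. ∠EDS = 42°  [△SDE]
3. ∠GZS = 42°  [ZG∥DE, corresponding at Z]
4. ∠DZG = 138°  [linear pair at Z on SD]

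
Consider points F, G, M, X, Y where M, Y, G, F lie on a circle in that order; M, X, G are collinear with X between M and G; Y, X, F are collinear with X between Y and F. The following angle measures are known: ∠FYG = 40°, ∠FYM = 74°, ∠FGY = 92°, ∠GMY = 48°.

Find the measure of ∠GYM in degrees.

1. ∠FMG = 40°  [same arc GF]
2. ∠FGM = 74°  [same arc MF]
3. ∠GFM = 66°  [△MGF]
4. ∠GYM = 114°  [cyclic MYGF, opposite ∠Y+∠F]

∠GYM = 114°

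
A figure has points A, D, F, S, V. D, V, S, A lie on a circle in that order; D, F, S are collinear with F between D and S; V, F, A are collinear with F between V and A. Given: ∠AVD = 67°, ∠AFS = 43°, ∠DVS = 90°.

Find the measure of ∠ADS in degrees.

∠ADS = 23°

1. ∠ASD = 67°  [same arc DA]
2. ∠DAS = 90°  [cyclic DVSA, opposite ∠V+∠A]
3. ∠ADS = 23°  [△DSA]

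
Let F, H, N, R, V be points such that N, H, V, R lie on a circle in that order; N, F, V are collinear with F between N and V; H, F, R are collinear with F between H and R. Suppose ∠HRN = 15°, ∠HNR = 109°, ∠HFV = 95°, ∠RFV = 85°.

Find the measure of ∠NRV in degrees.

1. ∠NHR = 56°  [△NHR]
2. ∠NFR = 95°  [vertical angles at F]
3. ∠NVR = 56°  [same arc NR]
4. ∠RNV = 70°  [△NFR]
5. ∠NRV = 54°  [△NVR]

∠NRV = 54°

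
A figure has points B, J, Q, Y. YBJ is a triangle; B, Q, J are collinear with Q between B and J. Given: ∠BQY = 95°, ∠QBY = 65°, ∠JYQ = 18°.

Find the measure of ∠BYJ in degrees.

1. ∠JQY = 85°  [linear pair at Q on BJ]
2. ∠JBY = 65°  [Q on ray BJ]
3. ∠QJY = 77°  [△YQJ]
4. ∠BJY = 77°  [Q on ray JB]
5. ∠BYJ = 38°  [△YBJ]

∠BYJ = 38°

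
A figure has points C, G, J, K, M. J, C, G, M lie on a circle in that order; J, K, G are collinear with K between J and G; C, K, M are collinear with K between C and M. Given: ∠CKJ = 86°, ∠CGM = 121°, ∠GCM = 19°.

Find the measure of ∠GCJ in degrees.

∠GCJ = 73°

1. ∠CKG = 94°  [linear pair at K on JG]
2. ∠CMG = 40°  [△CGM]
3. ∠CGJ = 67°  [△CKG]
4. ∠CJG = 40°  [same arc CG]
5. ∠GCJ = 73°  [△JCG]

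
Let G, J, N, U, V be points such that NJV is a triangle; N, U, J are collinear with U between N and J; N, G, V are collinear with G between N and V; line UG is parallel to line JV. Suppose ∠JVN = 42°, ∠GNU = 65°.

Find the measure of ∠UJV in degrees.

1. ∠NGU = 42°  [UG∥JV, corresponding at G]
2. ∠GUN = 73°  [△NUG]
3. ∠GUJ = 107°  [linear pair at U on NJ]
4. ∠UJV = 73°  [UG∥JV, co-interior at J–U]

∠UJV = 73°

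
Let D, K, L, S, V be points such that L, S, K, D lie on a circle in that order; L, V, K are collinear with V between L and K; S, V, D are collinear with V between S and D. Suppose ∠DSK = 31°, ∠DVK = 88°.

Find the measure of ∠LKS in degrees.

1. ∠DLK = 31°  [same arc KD]
2. ∠DVL = 92°  [linear pair at V on LK]
3. ∠LDS = 57°  [△LVD]
4. ∠LKS = 57°  [same arc LS]

∠LKS = 57°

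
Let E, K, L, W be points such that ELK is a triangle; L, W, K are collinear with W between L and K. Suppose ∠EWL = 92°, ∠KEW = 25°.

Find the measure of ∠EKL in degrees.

∠EKL = 67°

1. ∠EWK = 88°  [linear pair at W on LK]
2. ∠EKW = 67°  [△EWK]
3. ∠EKL = 67°  [W on ray KL]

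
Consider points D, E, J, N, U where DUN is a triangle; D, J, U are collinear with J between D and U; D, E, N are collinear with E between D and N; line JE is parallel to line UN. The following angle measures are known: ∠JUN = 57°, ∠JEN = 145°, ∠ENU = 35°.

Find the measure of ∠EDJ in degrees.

∠EDJ = 88°

1. ∠DUN = 57°  [J on ray UD]
2. ∠DEJ = 35°  [linear pair at E on DN]
3. ∠DJE = 57°  [JE∥UN, corresponding at J]
4. ∠EDJ = 88°  [△DJE]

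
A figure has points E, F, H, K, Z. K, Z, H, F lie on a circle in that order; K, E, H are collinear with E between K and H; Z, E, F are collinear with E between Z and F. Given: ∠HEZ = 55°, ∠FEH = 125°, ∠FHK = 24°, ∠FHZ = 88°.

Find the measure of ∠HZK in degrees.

1. ∠KEZ = 125°  [linear pair at E on KH]
2. ∠HFZ = 31°  [△HEF]
3. ∠FZK = 24°  [same arc KF]
4. ∠FZH = 61°  [△ZHF]
5. ∠HKZ = 31°  [△KEZ]
6. ∠KHZ = 64°  [△ZEH]
7. ∠HZK = 85°  [△KZH]

∠HZK = 85°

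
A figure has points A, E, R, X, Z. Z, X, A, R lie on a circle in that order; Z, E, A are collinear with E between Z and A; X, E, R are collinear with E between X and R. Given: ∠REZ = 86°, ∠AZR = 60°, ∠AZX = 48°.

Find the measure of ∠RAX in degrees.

∠RAX = 72°

1. ∠AXR = 60°  [same arc AR]
2. ∠ARX = 48°  [same arc XA]
3. ∠RAX = 72°  [△XAR]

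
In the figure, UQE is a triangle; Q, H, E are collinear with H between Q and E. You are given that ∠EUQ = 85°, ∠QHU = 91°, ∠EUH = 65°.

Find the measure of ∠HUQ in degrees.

1. ∠EHU = 89°  [linear pair at H on QE]
2. ∠HEU = 26°  [△UHE]
3. ∠QEU = 26°  [H on ray EQ]
4. ∠EQU = 69°  [△UQE]
5. ∠HQU = 69°  [H on ray QE]
6. ∠HUQ = 20°  [△UQH]

∠HUQ = 20°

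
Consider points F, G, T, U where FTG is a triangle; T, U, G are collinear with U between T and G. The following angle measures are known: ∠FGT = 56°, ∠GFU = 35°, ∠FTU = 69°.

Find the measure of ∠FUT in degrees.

∠FUT = 91°

1. ∠FGU = 56°  [U on ray GT]
2. ∠FUG = 89°  [△FUG]
3. ∠FUT = 91°  [linear pair at U on TG]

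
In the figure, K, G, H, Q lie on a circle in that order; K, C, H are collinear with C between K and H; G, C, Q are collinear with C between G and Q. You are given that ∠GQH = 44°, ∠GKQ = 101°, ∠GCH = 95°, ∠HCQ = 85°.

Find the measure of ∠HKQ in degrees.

∠HKQ = 57°

1. ∠GHQ = 79°  [cyclic KGHQ, opposite ∠K+∠H]
2. ∠HGQ = 57°  [△GHQ]
3. ∠HKQ = 57°  [same arc HQ]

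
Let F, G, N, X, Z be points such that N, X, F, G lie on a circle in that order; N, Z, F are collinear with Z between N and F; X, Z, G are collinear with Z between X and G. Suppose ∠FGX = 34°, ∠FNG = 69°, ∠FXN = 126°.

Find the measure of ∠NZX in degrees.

∠NZX = 89°

1. ∠FNX = 34°  [same arc XF]
2. ∠FXG = 69°  [same arc FG]
3. ∠NFX = 20°  [△NXF]
4. ∠FZX = 91°  [△XZF]
5. ∠NZX = 89°  [linear pair at Z on NF]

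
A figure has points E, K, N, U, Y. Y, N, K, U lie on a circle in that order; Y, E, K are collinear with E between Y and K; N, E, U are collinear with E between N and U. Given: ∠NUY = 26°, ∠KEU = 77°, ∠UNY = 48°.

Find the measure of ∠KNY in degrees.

∠KNY = 99°

1. ∠NKY = 26°  [same arc YN]
2. ∠NEY = 77°  [vertical angles at E]
3. ∠KYN = 55°  [△YEN]
4. ∠KNY = 99°  [△YNK]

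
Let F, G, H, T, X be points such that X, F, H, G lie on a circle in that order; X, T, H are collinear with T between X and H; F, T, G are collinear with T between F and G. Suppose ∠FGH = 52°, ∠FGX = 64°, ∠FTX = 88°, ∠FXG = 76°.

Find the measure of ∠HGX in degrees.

∠HGX = 116°

1. ∠FXH = 52°  [same arc FH]
2. ∠FHX = 64°  [same arc XF]
3. ∠HFX = 64°  [△XFH]
4. ∠HGX = 116°  [cyclic XFHG, opposite ∠F+∠G]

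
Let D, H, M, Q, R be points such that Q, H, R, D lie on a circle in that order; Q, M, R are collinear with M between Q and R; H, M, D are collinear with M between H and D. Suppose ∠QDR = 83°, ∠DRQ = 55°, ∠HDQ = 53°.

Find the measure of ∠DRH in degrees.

∠DRH = 108°

1. ∠DHQ = 55°  [same arc QD]
2. ∠DQH = 72°  [△QHD]
3. ∠DRH = 108°  [cyclic QHRD, opposite ∠Q+∠R]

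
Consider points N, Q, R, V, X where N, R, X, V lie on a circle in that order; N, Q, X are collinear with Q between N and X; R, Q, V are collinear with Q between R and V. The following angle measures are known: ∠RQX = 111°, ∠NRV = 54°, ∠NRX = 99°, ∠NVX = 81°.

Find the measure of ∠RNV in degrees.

∠RNV = 102°

1. ∠NQV = 111°  [vertical angles at Q]
2. ∠NXV = 54°  [same arc NV]
3. ∠VNX = 45°  [△NXV]
4. ∠NVR = 24°  [△NQV]
5. ∠RNV = 102°  [△NRV]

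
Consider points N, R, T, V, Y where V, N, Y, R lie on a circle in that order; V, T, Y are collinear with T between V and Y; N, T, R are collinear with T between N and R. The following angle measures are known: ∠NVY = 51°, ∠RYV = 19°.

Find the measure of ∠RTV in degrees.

1. ∠NRY = 51°  [same arc NY]
2. ∠RTY = 110°  [△YTR]
3. ∠RTV = 70°  [linear pair at T on VY]

∠RTV = 70°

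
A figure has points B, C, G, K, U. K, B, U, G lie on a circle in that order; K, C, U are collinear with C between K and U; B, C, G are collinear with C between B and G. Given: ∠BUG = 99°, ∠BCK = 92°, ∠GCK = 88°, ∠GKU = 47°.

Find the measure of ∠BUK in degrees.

∠BUK = 45°

1. ∠BCU = 88°  [linear pair at C on KU]
2. ∠GBU = 47°  [same arc UG]
3. ∠BUK = 45°  [△BCU]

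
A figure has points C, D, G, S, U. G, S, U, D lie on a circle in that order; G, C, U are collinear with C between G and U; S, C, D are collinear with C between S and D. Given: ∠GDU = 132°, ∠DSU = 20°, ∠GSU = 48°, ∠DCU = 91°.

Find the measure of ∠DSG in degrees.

∠DSG = 28°

1. ∠DGU = 20°  [same arc UD]
2. ∠DUG = 28°  [△GUD]
3. ∠DSG = 28°  [same arc GD]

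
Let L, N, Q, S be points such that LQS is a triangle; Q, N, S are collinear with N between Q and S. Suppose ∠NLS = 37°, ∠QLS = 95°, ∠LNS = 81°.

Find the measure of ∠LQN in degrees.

1. ∠LSN = 62°  [△LNS]
2. ∠LSQ = 62°  [N on ray SQ]
3. ∠LQS = 23°  [△LQS]
4. ∠LQN = 23°  [N on ray QS]

∠LQN = 23°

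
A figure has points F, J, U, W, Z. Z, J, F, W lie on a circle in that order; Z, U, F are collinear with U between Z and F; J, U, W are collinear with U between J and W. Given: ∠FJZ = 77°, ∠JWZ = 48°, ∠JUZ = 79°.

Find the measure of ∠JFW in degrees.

∠JFW = 94°

1. ∠JFZ = 48°  [same arc ZJ]
2. ∠FUJ = 101°  [linear pair at U on ZF]
3. ∠FZJ = 55°  [△ZJF]
4. ∠FJW = 31°  [△JUF]
5. ∠FWJ = 55°  [same arc JF]
6. ∠JFW = 94°  [△JFW]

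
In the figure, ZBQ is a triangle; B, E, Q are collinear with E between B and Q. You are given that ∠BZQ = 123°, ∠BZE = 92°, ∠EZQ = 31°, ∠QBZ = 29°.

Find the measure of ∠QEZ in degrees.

∠QEZ = 121°

1. ∠BQZ = 28°  [△ZBQ]
2. ∠EQZ = 28°  [E on ray QB]
3. ∠QEZ = 121°  [△ZEQ]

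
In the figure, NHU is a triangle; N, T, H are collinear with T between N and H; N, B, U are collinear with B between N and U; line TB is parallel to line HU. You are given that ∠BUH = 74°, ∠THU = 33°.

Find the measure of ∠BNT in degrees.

1. ∠HUN = 74°  [B on ray UN]
2. ∠NHU = 33°  [T on ray HN]
3. ∠HNU = 73°  [△NHU]
4. ∠BNT = 73°  [T on NH, B on NU]

∠BNT = 73°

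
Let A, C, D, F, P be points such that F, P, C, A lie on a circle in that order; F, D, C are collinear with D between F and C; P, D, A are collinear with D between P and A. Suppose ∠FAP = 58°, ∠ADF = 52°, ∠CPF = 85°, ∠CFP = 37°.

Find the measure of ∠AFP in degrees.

1. ∠FCP = 58°  [same arc FP]
2. ∠CDP = 52°  [vertical angles at D]
3. ∠CAP = 37°  [same arc PC]
4. ∠APC = 70°  [△PDC]
5. ∠ACP = 73°  [△PCA]
6. ∠AFP = 107°  [cyclic FPCA, opposite ∠F+∠C]

∠AFP = 107°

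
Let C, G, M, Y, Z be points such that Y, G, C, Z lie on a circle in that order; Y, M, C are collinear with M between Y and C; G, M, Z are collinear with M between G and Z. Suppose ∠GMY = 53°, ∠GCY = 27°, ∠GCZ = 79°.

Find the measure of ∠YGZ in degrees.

1. ∠GZY = 27°  [same arc YG]
2. ∠GYZ = 101°  [cyclic YGCZ, opposite ∠Y+∠C]
3. ∠YGZ = 52°  [△YGZ]

∠YGZ = 52°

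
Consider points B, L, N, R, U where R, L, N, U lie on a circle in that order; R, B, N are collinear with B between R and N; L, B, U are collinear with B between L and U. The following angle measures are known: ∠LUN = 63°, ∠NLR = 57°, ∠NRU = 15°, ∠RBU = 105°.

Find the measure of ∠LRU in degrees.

1. ∠NUR = 123°  [cyclic RLNU, opposite ∠L+∠U]
2. ∠RNU = 42°  [△RNU]
3. ∠LUR = 60°  [△RBU]
4. ∠RLU = 42°  [same arc RU]
5. ∠LRU = 78°  [△RLU]

∠LRU = 78°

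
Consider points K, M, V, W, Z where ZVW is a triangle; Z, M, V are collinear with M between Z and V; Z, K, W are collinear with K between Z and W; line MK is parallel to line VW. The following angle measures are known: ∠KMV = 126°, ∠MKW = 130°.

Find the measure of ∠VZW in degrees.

∠VZW = 76°

1. ∠KMZ = 54°  [linear pair at M on ZV]
2. ∠MKZ = 50°  [linear pair at K on ZW]
3. ∠KZM = 76°  [△ZMK]
4. ∠VZW = 76°  [M on ZV, K on ZW]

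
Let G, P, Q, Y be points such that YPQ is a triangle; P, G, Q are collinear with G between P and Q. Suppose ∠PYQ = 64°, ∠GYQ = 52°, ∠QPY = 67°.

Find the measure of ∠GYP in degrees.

1. ∠PQY = 49°  [△YPQ]
2. ∠GPY = 67°  [G on ray PQ]
3. ∠GQY = 49°  [G on ray QP]
4. ∠QGY = 79°  [△YGQ]
5. ∠PGY = 101°  [linear pair at G on PQ]
6. ∠GYP = 12°  [△YPG]

∠GYP = 12°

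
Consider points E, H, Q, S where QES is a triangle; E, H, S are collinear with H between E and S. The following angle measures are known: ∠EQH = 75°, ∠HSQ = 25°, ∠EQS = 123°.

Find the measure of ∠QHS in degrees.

1. ∠ESQ = 25°  [H on ray SE]
2. ∠QES = 32°  [△QES]
3. ∠HEQ = 32°  [H on ray ES]
4. ∠EHQ = 73°  [△QEH]
5. ∠QHS = 107°  [linear pair at H on ES]

∠QHS = 107°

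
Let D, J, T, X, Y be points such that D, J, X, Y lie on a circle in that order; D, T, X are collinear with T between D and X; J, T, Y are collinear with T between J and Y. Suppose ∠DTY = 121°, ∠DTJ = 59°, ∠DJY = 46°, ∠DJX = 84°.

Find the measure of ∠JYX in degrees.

1. ∠XTY = 59°  [linear pair at T on DX]
2. ∠DXY = 46°  [same arc DY]
3. ∠JYX = 75°  [△XTY]

∠JYX = 75°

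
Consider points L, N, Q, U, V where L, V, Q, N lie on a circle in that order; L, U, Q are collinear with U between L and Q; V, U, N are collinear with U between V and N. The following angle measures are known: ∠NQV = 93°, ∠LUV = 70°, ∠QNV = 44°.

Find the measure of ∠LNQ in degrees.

1. ∠NVQ = 43°  [△VQN]
2. ∠NUQ = 70°  [vertical angles at U]
3. ∠LQN = 66°  [△QUN]
4. ∠NLQ = 43°  [same arc QN]
5. ∠LNQ = 71°  [△LQN]

∠LNQ = 71°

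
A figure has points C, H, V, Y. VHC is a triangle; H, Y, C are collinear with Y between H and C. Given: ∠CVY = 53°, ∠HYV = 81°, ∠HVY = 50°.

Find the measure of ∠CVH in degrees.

1. ∠VHY = 49°  [△VHY]
2. ∠CYV = 99°  [linear pair at Y on HC]
3. ∠CHV = 49°  [Y on ray HC]
4. ∠VCY = 28°  [△VYC]
5. ∠HCV = 28°  [Y on ray CH]
6. ∠CVH = 103°  [△VHC]

∠CVH = 103°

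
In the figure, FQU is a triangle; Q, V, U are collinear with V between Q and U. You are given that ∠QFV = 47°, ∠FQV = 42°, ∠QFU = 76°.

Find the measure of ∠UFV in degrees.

∠UFV = 29°

1. ∠FVQ = 91°  [△FQV]
2. ∠FQU = 42°  [V on ray QU]
3. ∠FUQ = 62°  [△FQU]
4. ∠FVU = 89°  [linear pair at V on QU]
5. ∠FUV = 62°  [V on ray UQ]
6. ∠UFV = 29°  [△FVU]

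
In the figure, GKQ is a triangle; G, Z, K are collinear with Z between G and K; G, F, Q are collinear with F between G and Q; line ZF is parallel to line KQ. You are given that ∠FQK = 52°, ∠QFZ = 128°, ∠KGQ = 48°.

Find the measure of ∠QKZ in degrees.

1. ∠GQK = 52°  [F on ray QG]
2. ∠GKQ = 80°  [△GKQ]
3. ∠QKZ = 80°  [Z on ray KG]

∠QKZ = 80°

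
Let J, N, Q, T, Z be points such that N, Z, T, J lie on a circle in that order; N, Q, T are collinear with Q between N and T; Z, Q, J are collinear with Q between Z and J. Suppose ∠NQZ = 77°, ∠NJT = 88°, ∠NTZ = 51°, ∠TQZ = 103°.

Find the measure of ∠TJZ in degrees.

∠TJZ = 37°

1. ∠NZT = 92°  [cyclic NZTJ, opposite ∠Z+∠J]
2. ∠TNZ = 37°  [△NZT]
3. ∠TJZ = 37°  [same arc ZT]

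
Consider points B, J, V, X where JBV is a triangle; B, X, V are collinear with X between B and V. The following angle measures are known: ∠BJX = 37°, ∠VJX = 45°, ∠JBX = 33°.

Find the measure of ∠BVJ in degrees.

1. ∠BXJ = 110°  [△JBX]
2. ∠JXV = 70°  [linear pair at X on BV]
3. ∠JVX = 65°  [△JXV]
4. ∠BVJ = 65°  [X on ray VB]

∠BVJ = 65°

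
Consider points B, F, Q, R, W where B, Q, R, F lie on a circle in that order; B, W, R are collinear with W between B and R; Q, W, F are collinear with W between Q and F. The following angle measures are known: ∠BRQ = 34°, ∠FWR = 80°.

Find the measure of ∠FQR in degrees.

1. ∠BFQ = 34°  [same arc BQ]
2. ∠BWF = 100°  [linear pair at W on BR]
3. ∠FBR = 46°  [△BWF]
4. ∠FQR = 46°  [same arc RF]

∠FQR = 46°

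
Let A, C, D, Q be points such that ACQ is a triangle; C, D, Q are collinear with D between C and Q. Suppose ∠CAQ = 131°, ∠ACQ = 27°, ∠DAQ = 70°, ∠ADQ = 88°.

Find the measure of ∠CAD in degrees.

1. ∠ACD = 27°  [D on ray CQ]
2. ∠ADC = 92°  [linear pair at D on CQ]
3. ∠CAD = 61°  [△ACD]

∠CAD = 61°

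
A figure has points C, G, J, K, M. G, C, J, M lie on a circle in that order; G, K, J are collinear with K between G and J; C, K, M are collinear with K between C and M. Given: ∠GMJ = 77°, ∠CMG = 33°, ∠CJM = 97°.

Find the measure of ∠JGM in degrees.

∠JGM = 39°

1. ∠CGM = 83°  [cyclic GCJM, opposite ∠G+∠J]
2. ∠GCM = 64°  [△GCM]
3. ∠GJM = 64°  [same arc GM]
4. ∠JGM = 39°  [△GJM]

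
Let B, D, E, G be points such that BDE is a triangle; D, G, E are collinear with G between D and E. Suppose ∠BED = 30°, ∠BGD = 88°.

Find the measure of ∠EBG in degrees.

∠EBG = 58°

1. ∠BEG = 30°  [G on ray ED]
2. ∠BGE = 92°  [linear pair at G on DE]
3. ∠EBG = 58°  [△BGE]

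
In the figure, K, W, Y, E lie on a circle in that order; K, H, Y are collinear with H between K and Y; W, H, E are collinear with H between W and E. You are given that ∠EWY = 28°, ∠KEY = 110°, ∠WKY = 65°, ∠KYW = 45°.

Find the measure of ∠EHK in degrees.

1. ∠EKY = 28°  [same arc YE]
2. ∠KEW = 45°  [same arc KW]
3. ∠EHK = 107°  [△KHE]

∠EHK = 107°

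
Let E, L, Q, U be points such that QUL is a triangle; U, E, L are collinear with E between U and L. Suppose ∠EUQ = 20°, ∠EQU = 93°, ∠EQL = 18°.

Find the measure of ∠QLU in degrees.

1. ∠QEU = 67°  [△QUE]
2. ∠LEQ = 113°  [linear pair at E on UL]
3. ∠ELQ = 49°  [△QEL]
4. ∠QLU = 49°  [E on ray LU]

∠QLU = 49°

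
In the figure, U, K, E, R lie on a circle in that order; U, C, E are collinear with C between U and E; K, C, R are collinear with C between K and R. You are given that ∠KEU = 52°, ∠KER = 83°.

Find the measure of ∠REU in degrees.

∠REU = 31°

1. ∠KRU = 52°  [same arc UK]
2. ∠KUR = 97°  [cyclic UKER, opposite ∠U+∠E]
3. ∠RKU = 31°  [△UKR]
4. ∠REU = 31°  [same arc UR]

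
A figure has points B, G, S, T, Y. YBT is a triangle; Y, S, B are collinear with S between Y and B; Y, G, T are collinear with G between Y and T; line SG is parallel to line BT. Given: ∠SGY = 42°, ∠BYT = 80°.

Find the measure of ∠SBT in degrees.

1. ∠BTY = 42°  [SG∥BT, corresponding at G]
2. ∠TBY = 58°  [△YBT]
3. ∠SBT = 58°  [S on ray BY]

∠SBT = 58°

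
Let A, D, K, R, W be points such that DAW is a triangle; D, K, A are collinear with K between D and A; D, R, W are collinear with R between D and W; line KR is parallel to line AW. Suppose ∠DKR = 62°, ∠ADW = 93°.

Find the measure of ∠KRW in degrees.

∠KRW = 155°

1. ∠DAW = 62°  [KR∥AW, corresponding at K]
2. ∠AWD = 25°  [△DAW]
3. ∠DRK = 25°  [KR∥AW, corresponding at R]
4. ∠KRW = 155°  [linear pair at R on DW]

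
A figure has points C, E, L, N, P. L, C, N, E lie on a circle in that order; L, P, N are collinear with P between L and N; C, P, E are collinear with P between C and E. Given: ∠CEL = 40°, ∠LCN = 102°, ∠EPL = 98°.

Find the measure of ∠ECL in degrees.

∠ECL = 60°

1. ∠ELN = 42°  [△LPE]
2. ∠LEN = 78°  [cyclic LCNE, opposite ∠C+∠E]
3. ∠ENL = 60°  [△LNE]
4. ∠ECL = 60°  [same arc LE]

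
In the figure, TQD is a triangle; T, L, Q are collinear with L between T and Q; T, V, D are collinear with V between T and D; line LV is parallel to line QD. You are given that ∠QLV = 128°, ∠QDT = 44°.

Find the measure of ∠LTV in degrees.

∠LTV = 84°

1. ∠TLV = 52°  [linear pair at L on TQ]
2. ∠LVT = 44°  [LV∥QD, corresponding at V]
3. ∠LTV = 84°  [△TLV]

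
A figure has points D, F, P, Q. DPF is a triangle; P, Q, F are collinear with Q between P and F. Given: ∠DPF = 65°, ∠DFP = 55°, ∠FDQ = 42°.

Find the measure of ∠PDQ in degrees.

∠PDQ = 18°

1. ∠DPQ = 65°  [Q on ray PF]
2. ∠DFQ = 55°  [Q on ray FP]
3. ∠DQF = 83°  [△DQF]
4. ∠DQP = 97°  [linear pair at Q on PF]
5. ∠PDQ = 18°  [△DPQ]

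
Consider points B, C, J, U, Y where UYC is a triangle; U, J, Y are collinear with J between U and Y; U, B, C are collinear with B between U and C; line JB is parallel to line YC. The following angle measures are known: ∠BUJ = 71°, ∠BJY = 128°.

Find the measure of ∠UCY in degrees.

∠UCY = 57°

1. ∠BJU = 52°  [linear pair at J on UY]
2. ∠JBU = 57°  [△UJB]
3. ∠UCY = 57°  [JB∥YC, corresponding at B]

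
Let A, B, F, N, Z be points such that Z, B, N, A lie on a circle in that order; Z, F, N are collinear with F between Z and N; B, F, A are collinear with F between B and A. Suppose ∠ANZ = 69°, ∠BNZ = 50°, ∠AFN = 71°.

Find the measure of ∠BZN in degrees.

∠BZN = 40°

1. ∠ABZ = 69°  [same arc ZA]
2. ∠BFZ = 71°  [vertical angles at F]
3. ∠BZN = 40°  [△ZFB]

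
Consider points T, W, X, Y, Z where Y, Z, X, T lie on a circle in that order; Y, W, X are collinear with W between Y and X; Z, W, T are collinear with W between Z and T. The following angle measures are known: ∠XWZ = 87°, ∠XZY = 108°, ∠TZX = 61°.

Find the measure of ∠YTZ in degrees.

∠YTZ = 32°

1. ∠TWY = 87°  [vertical angles at W]
2. ∠TYX = 61°  [same arc XT]
3. ∠YTZ = 32°  [△YWT]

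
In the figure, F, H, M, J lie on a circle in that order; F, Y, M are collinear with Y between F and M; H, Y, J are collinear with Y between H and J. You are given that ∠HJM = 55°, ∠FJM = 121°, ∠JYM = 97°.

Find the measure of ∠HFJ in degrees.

∠HFJ = 86°

1. ∠HFM = 55°  [same arc HM]
2. ∠FMJ = 28°  [△MYJ]
3. ∠JFM = 31°  [△FMJ]
4. ∠FYH = 97°  [vertical angles at Y]
5. ∠FYJ = 83°  [linear pair at Y on FM]
6. ∠FHJ = 28°  [△FYH]
7. ∠FJH = 66°  [△FYJ]
8. ∠HFJ = 86°  [△FHJ]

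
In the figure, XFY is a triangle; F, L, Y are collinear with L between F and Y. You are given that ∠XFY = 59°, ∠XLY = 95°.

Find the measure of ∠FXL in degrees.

1. ∠LFX = 59°  [L on ray FY]
2. ∠FLX = 85°  [linear pair at L on FY]
3. ∠FXL = 36°  [△XFL]

∠FXL = 36°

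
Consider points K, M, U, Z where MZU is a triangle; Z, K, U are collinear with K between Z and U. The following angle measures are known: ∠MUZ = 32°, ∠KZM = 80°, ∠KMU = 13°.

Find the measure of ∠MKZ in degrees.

∠MKZ = 45°

1. ∠KUM = 32°  [K on ray UZ]
2. ∠MKU = 135°  [△MKU]
3. ∠MKZ = 45°  [linear pair at K on ZU]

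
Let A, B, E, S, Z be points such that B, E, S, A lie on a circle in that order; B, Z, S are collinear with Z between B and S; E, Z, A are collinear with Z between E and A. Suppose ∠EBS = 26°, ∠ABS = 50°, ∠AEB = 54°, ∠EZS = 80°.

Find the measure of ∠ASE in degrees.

∠ASE = 104°

1. ∠EAS = 26°  [same arc ES]
2. ∠AES = 50°  [same arc SA]
3. ∠ASE = 104°  [△ESA]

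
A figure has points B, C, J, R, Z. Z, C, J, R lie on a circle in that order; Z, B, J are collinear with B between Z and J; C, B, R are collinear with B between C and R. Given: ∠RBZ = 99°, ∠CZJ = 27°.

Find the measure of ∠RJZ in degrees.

∠RJZ = 72°

1. ∠JBR = 81°  [linear pair at B on ZJ]
2. ∠CRJ = 27°  [same arc CJ]
3. ∠RJZ = 72°  [△JBR]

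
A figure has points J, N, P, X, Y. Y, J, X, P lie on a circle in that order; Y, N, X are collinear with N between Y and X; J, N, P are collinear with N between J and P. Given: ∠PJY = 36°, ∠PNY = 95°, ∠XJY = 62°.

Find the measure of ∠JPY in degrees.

∠JPY = 59°

1. ∠PXY = 36°  [same arc YP]
2. ∠XPY = 118°  [cyclic YJXP, opposite ∠J+∠P]
3. ∠PYX = 26°  [△YXP]
4. ∠JPY = 59°  [△YNP]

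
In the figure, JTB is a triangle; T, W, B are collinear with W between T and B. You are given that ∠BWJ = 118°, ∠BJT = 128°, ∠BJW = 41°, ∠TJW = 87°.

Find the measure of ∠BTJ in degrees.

1. ∠JWT = 62°  [linear pair at W on TB]
2. ∠JTW = 31°  [△JTW]
3. ∠BTJ = 31°  [W on ray TB]

∠BTJ = 31°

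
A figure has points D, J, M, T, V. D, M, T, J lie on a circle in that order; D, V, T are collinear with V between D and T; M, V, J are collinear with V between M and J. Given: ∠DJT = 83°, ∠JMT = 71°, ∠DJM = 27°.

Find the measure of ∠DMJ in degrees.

∠DMJ = 26°

1. ∠JDT = 71°  [same arc TJ]
2. ∠DTJ = 26°  [△DTJ]
3. ∠DMJ = 26°  [same arc DJ]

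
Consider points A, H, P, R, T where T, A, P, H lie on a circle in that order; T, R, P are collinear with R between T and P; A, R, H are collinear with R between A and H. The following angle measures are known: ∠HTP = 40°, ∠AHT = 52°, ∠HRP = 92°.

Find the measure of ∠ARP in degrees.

∠ARP = 88°

1. ∠HAP = 40°  [same arc PH]
2. ∠APT = 52°  [same arc TA]
3. ∠ARP = 88°  [△ARP]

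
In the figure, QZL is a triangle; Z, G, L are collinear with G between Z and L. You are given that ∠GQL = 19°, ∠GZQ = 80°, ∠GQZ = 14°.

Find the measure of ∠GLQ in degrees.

∠GLQ = 67°

1. ∠QGZ = 86°  [△QZG]
2. ∠LGQ = 94°  [linear pair at G on ZL]
3. ∠GLQ = 67°  [△QGL]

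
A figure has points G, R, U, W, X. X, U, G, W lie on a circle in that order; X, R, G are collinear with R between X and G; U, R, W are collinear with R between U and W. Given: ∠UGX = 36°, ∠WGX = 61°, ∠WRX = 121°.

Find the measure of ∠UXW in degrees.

∠UXW = 83°

1. ∠UWX = 36°  [same arc XU]
2. ∠WUX = 61°  [same arc XW]
3. ∠UXW = 83°  [△XUW]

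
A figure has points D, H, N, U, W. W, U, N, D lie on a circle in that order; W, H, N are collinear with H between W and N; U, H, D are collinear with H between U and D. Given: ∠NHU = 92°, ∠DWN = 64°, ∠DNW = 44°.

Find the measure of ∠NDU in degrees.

1. ∠DHW = 92°  [vertical angles at H]
2. ∠DHN = 88°  [linear pair at H on WN]
3. ∠NDU = 48°  [△NHD]

∠NDU = 48°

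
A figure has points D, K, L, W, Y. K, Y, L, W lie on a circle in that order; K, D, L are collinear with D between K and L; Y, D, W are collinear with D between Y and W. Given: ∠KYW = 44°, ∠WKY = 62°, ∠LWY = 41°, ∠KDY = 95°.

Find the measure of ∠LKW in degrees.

∠LKW = 21°

1. ∠WLY = 118°  [cyclic KYLW, opposite ∠K+∠L]
2. ∠LYW = 21°  [△YLW]
3. ∠LKW = 21°  [same arc LW]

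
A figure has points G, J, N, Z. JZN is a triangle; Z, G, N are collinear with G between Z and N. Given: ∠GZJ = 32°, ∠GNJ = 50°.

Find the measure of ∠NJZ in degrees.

∠NJZ = 98°

1. ∠JZN = 32°  [G on ray ZN]
2. ∠JNZ = 50°  [G on ray NZ]
3. ∠NJZ = 98°  [△JZN]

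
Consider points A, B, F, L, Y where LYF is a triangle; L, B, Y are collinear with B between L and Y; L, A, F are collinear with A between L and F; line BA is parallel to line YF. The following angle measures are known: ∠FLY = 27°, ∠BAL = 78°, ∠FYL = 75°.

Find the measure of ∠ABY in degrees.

∠ABY = 105°

1. ∠ALB = 27°  [B on LY, A on LF]
2. ∠ABL = 75°  [△LBA]
3. ∠ABY = 105°  [linear pair at B on LY]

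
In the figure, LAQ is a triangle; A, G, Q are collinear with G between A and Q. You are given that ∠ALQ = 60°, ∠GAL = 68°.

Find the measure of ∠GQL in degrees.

∠GQL = 52°

1. ∠LAQ = 68°  [G on ray AQ]
2. ∠AQL = 52°  [△LAQ]
3. ∠GQL = 52°  [G on ray QA]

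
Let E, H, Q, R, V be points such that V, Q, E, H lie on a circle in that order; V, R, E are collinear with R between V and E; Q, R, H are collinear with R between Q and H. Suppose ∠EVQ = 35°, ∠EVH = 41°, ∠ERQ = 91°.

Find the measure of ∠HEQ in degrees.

1. ∠EHQ = 35°  [same arc QE]
2. ∠EQH = 41°  [same arc EH]
3. ∠HEQ = 104°  [△QEH]

∠HEQ = 104°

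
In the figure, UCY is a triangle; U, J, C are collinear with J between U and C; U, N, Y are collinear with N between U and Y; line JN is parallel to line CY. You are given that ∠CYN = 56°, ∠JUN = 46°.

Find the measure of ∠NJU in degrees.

∠NJU = 78°

1. ∠CYU = 56°  [N on ray YU]
2. ∠CUY = 46°  [J on UC, N on UY]
3. ∠UCY = 78°  [△UCY]
4. ∠NJU = 78°  [JN∥CY, corresponding at J]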